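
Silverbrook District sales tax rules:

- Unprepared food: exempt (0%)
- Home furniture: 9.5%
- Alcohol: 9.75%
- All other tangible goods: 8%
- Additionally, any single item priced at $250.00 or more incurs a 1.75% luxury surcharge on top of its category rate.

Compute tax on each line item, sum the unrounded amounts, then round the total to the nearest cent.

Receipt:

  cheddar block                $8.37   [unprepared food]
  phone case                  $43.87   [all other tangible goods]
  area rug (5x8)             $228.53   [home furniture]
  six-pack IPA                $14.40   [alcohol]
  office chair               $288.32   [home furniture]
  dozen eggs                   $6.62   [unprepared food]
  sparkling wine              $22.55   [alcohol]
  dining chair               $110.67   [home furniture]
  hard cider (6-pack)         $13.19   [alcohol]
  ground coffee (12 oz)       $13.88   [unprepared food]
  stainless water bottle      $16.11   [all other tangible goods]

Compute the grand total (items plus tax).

$840.86

Cheddar block $8.37: unprepared food → 0% → $0.00
Phone case $43.87: all other tangible goods → 8% → $3.5096
Area rug (5x8) $228.53: home furniture → 9.5% → $21.71035
Six-pack IPA $14.40: alcohol → 9.75% → $1.404
Office chair $288.32: home furniture → 9.5% + 1.75% surcharge = 11.25% → $32.436
Dozen eggs $6.62: unprepared food → 0% → $0.00
Sparkling wine $22.55: alcohol → 9.75% → $2.198625
Dining chair $110.67: home furniture → 9.5% → $10.51365
Hard cider (6-pack) $13.19: alcohol → 9.75% → $1.286025
Ground coffee (12 oz) $13.88: unprepared food → 0% → $0.00
Stainless water bottle $16.11: all other tangible goods → 8% → $1.2888
Subtotal = $766.51; unrounded tax = $74.34705 → $74.35; total due = $840.86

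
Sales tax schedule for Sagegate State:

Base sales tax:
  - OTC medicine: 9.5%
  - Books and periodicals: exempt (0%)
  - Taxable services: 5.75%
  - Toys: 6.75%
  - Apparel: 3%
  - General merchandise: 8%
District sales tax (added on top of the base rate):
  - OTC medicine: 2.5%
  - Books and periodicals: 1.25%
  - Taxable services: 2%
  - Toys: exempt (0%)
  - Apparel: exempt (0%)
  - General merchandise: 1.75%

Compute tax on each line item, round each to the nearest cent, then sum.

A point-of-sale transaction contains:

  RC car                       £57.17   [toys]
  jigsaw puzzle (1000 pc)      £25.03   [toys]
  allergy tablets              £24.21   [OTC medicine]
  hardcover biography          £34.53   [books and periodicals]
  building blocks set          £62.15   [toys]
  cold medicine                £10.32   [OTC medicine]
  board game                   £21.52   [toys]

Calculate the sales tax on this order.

RC car £57.17: toys → 6.75% + 0% district = 6.75% → £3.86
Jigsaw puzzle (1000 pc) £25.03: toys → 6.75% + 0% district = 6.75% → £1.69
Allergy tablets £24.21: OTC medicine → 9.5% + 2.5% district = 12% → £2.91
Hardcover biography £34.53: books and periodicals → 0% + 1.25% district = 1.25% → £0.43
Building blocks set £62.15: toys → 6.75% + 0% district = 6.75% → £4.20
Cold medicine £10.32: OTC medicine → 9.5% + 2.5% district = 12% → £1.24
Board game £21.52: toys → 6.75% + 0% district = 6.75% → £1.45
Total tax = £3.86 + £1.69 + £2.91 + £0.43 + £4.20 + £1.24 + £1.45 = £15.78

£15.78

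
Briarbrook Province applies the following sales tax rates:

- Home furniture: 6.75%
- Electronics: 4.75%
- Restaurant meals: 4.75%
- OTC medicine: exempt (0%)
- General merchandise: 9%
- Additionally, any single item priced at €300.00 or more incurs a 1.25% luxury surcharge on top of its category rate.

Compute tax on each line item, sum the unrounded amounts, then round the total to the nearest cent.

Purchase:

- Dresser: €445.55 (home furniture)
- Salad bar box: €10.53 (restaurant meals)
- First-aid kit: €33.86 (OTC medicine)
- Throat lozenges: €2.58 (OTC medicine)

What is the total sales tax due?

€36.14

Dresser €445.55: home furniture → 6.75% + 1.25% surcharge = 8% → €35.644
Salad bar box €10.53: restaurant meals → 4.75% → €0.500175
First-aid kit €33.86: OTC medicine → 0% → €0.00
Throat lozenges €2.58: OTC medicine → 0% → €0.00
Unrounded tax sum = €36.144175 → €36.14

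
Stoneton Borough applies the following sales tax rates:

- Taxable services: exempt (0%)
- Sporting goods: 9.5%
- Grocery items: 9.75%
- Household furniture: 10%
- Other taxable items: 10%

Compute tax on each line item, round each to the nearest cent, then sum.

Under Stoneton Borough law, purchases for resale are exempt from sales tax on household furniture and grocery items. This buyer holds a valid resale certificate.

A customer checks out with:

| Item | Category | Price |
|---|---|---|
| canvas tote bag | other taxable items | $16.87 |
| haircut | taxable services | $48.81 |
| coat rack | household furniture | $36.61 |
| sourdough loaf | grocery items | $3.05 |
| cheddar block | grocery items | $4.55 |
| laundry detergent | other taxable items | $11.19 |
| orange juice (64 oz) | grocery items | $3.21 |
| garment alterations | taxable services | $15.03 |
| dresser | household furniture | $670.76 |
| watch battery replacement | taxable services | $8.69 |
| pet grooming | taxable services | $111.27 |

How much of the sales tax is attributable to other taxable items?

Canvas tote bag $16.87: other taxable items → 10% → $1.69
Laundry detergent $11.19: other taxable items → 10% → $1.12
Tax on other taxable items = $1.69 + $1.12 = $2.81

$2.81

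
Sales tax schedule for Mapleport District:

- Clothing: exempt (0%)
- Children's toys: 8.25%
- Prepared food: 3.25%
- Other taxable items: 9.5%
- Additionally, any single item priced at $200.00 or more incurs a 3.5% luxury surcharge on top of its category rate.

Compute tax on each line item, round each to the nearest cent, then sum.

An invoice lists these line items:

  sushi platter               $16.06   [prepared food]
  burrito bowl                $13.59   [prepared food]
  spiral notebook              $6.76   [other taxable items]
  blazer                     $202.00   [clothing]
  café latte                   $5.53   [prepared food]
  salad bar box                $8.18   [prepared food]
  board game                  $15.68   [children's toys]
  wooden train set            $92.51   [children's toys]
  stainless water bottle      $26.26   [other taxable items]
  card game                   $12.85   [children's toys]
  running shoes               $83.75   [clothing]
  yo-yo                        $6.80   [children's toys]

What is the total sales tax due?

$22.15

Sushi platter $16.06: prepared food → 3.25% → $0.52
Burrito bowl $13.59: prepared food → 3.25% → $0.44
Spiral notebook $6.76: other taxable items → 9.5% → $0.64
Blazer $202.00: clothing → 0% + 3.5% surcharge = 3.5% → $7.07
Café latte $5.53: prepared food → 3.25% → $0.18
Salad bar box $8.18: prepared food → 3.25% → $0.27
Board game $15.68: children's toys → 8.25% → $1.29
Wooden train set $92.51: children's toys → 8.25% → $7.63
Stainless water bottle $26.26: other taxable items → 9.5% → $2.49
Card game $12.85: children's toys → 8.25% → $1.06
Running shoes $83.75: clothing → 0% → $0.00
Yo-yo $6.80: children's toys → 8.25% → $0.56
Total tax = $0.52 + $0.44 + $0.64 + $7.07 + $0.18 + $0.27 + $1.29 + $7.63 + $2.49 + $1.06 + $0.56 = $22.15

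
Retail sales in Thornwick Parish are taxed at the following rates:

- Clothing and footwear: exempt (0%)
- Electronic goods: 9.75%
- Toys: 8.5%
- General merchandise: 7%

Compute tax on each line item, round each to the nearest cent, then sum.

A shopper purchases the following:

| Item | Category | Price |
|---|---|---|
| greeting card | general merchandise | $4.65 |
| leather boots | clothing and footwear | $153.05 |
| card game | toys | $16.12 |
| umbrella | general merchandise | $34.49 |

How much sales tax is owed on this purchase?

Greeting card $4.65: general merchandise → 7% → $0.33
Leather boots $153.05: clothing and footwear → 0% → $0.00
Card game $16.12: toys → 8.5% → $1.37
Umbrella $34.49: general merchandise → 7% → $2.41
Total tax = $0.33 + $1.37 + $2.41 = $4.11

$4.11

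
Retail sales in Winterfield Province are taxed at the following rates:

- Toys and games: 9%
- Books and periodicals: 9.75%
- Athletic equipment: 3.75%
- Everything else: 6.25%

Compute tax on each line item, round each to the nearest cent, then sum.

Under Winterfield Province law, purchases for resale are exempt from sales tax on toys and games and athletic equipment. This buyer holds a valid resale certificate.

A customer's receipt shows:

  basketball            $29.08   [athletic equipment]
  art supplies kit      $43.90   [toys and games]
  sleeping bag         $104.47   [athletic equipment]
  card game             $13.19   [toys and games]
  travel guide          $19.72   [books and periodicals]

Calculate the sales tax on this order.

$1.92

Basketball $29.08: athletic equipment, buyer-exempt → 0% → $0.00
Art supplies kit $43.90: toys and games, buyer-exempt → 0% → $0.00
Sleeping bag $104.47: athletic equipment, buyer-exempt → 0% → $0.00
Card game $13.19: toys and games, buyer-exempt → 0% → $0.00
Travel guide $19.72: books and periodicals → 9.75% → $1.92
Total tax = $1.92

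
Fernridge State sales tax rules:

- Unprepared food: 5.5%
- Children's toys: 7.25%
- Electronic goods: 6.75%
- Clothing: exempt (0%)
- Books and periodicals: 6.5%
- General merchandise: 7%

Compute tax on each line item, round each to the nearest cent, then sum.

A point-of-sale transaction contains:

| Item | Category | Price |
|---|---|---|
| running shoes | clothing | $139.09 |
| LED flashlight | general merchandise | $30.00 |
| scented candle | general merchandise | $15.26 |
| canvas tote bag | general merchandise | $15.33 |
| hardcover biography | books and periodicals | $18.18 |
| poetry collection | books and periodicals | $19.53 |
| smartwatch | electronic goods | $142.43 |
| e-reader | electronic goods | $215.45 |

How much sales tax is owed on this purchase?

$30.84

Running shoes $139.09: clothing → 0% → $0.00
LED flashlight $30.00: general merchandise → 7% → $2.10
Scented candle $15.26: general merchandise → 7% → $1.07
Canvas tote bag $15.33: general merchandise → 7% → $1.07
Hardcover biography $18.18: books and periodicals → 6.5% → $1.18
Poetry collection $19.53: books and periodicals → 6.5% → $1.27
Smartwatch $142.43: electronic goods → 6.75% → $9.61
E-reader $215.45: electronic goods → 6.75% → $14.54
Total tax = $2.10 + $1.07 + $1.07 + $1.18 + $1.27 + $9.61 + $14.54 = $30.84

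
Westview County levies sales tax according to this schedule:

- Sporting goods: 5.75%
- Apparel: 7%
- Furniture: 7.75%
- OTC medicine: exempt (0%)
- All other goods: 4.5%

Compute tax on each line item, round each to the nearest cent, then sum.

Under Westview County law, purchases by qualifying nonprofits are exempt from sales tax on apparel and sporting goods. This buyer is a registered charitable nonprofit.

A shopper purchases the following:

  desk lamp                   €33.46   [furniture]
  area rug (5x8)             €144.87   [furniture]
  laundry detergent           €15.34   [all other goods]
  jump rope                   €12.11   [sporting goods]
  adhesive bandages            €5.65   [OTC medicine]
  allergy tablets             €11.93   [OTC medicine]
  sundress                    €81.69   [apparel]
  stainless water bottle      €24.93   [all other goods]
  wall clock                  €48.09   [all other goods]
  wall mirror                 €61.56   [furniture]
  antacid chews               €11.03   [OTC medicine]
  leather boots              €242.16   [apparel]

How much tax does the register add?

Desk lamp €33.46: furniture → 7.75% → €2.59
Area rug (5x8) €144.87: furniture → 7.75% → €11.23
Laundry detergent €15.34: all other goods → 4.5% → €0.69
Jump rope €12.11: sporting goods, buyer-exempt → 0% → €0.00
Adhesive bandages €5.65: OTC medicine → 0% → €0.00
Allergy tablets €11.93: OTC medicine → 0% → €0.00
Sundress €81.69: apparel, buyer-exempt → 0% → €0.00
Stainless water bottle €24.93: all other goods → 4.5% → €1.12
Wall clock €48.09: all other goods → 4.5% → €2.16
Wall mirror €61.56: furniture → 7.75% → €4.77
Antacid chews €11.03: OTC medicine → 0% → €0.00
Leather boots €242.16: apparel, buyer-exempt → 0% → €0.00
Total tax = €2.59 + €11.23 + €0.69 + €1.12 + €2.16 + €4.77 = €22.56

€22.56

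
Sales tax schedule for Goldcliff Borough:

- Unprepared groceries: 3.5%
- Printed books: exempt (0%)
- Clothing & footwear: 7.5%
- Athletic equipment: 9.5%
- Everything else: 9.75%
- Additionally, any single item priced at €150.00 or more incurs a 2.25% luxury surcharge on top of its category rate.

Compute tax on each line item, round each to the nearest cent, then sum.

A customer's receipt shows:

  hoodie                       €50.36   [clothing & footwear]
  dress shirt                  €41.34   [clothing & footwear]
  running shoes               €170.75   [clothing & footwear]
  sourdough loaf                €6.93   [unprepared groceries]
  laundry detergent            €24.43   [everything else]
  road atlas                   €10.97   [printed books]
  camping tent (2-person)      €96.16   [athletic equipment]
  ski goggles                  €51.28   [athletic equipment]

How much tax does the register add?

€40.16

Hoodie €50.36: clothing & footwear → 7.5% → €3.78
Dress shirt €41.34: clothing & footwear → 7.5% → €3.10
Running shoes €170.75: clothing & footwear → 7.5% + 2.25% surcharge = 9.75% → €16.65
Sourdough loaf €6.93: unprepared groceries → 3.5% → €0.24
Laundry detergent €24.43: everything else → 9.75% → €2.38
Road atlas €10.97: printed books → 0% → €0.00
Camping tent (2-person) €96.16: athletic equipment → 9.5% → €9.14
Ski goggles €51.28: athletic equipment → 9.5% → €4.87
Total tax = €3.78 + €3.10 + €16.65 + €0.24 + €2.38 + €9.14 + €4.87 = €40.16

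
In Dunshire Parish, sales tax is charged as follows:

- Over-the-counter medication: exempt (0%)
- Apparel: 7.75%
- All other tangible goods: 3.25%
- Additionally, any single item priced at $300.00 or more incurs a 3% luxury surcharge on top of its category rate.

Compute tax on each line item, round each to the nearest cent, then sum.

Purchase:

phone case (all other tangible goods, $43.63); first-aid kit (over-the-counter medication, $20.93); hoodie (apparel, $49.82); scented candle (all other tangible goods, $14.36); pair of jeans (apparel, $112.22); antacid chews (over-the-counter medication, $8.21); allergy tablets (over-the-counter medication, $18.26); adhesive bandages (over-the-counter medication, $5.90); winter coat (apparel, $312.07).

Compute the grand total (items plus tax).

Phone case $43.63: all other tangible goods → 3.25% → $1.42
First-aid kit $20.93: over-the-counter medication → 0% → $0.00
Hoodie $49.82: apparel → 7.75% → $3.86
Scented candle $14.36: all other tangible goods → 3.25% → $0.47
Pair of jeans $112.22: apparel → 7.75% → $8.70
Antacid chews $8.21: over-the-counter medication → 0% → $0.00
Allergy tablets $18.26: over-the-counter medication → 0% → $0.00
Adhesive bandages $5.90: over-the-counter medication → 0% → $0.00
Winter coat $312.07: apparel → 7.75% + 3% surcharge = 10.75% → $33.55
Subtotal = $585.40; tax = $48.00; total due = $633.40

$633.40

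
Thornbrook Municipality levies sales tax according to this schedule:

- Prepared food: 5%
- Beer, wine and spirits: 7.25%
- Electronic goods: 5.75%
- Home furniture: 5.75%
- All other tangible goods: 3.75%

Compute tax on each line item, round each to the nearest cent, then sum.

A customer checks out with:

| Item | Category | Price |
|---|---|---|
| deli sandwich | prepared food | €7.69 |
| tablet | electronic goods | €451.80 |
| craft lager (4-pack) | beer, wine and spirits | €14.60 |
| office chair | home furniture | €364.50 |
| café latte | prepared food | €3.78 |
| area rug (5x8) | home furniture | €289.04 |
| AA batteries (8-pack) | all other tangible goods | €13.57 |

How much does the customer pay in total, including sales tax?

Deli sandwich €7.69: prepared food → 5% → €0.38
Tablet €451.80: electronic goods → 5.75% → €25.98
Craft lager (4-pack) €14.60: beer, wine and spirits → 7.25% → €1.06
Office chair €364.50: home furniture → 5.75% → €20.96
Café latte €3.78: prepared food → 5% → €0.19
Area rug (5x8) €289.04: home furniture → 5.75% → €16.62
AA batteries (8-pack) €13.57: all other tangible goods → 3.75% → €0.51
Subtotal = €1144.98; tax = €65.70; total due = €1210.68

€1210.68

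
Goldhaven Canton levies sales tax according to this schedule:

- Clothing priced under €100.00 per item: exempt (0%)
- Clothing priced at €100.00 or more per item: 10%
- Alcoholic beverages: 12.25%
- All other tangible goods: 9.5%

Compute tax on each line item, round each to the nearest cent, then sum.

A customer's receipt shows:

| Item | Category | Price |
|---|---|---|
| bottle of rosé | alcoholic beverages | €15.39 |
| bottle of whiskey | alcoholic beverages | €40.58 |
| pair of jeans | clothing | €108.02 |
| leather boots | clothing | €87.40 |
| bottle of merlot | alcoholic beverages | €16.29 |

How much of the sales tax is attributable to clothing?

Pair of jeans €108.02: clothing, €100.00 or more → 10% → €10.80
Leather boots €87.40: clothing, under €100.00 → 0% → €0.00
Tax on clothing = €10.80 + €0.00 = €10.80

€10.80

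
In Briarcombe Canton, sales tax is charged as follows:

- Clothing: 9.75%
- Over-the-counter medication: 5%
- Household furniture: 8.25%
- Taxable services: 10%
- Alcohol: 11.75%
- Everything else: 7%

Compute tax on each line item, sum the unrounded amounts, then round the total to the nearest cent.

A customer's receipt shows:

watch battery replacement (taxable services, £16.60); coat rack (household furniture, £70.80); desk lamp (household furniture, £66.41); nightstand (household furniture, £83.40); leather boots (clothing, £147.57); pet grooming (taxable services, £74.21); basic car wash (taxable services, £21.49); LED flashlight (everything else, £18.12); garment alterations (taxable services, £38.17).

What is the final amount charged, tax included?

£585.67

Watch battery replacement £16.60: taxable services → 10% → £1.66
Coat rack £70.80: household furniture → 8.25% → £5.841
Desk lamp £66.41: household furniture → 8.25% → £5.478825
Nightstand £83.40: household furniture → 8.25% → £6.8805
Leather boots £147.57: clothing → 9.75% → £14.388075
Pet grooming £74.21: taxable services → 10% → £7.421
Basic car wash £21.49: taxable services → 10% → £2.149
LED flashlight £18.12: everything else → 7% → £1.2684
Garment alterations £38.17: taxable services → 10% → £3.817
Subtotal = £536.77; unrounded tax = £48.9038 → £48.90; total due = £585.67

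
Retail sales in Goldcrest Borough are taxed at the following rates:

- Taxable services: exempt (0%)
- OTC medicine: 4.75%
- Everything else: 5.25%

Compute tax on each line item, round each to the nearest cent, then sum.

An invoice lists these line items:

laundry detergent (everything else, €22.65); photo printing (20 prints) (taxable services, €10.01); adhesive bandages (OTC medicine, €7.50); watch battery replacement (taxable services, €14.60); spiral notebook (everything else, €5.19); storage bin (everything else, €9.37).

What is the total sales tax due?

€2.31

Laundry detergent €22.65: everything else → 5.25% → €1.19
Photo printing (20 prints) €10.01: taxable services → 0% → €0.00
Adhesive bandages €7.50: OTC medicine → 4.75% → €0.36
Watch battery replacement €14.60: taxable services → 0% → €0.00
Spiral notebook €5.19: everything else → 5.25% → €0.27
Storage bin €9.37: everything else → 5.25% → €0.49
Total tax = €1.19 + €0.36 + €0.27 + €0.49 = €2.31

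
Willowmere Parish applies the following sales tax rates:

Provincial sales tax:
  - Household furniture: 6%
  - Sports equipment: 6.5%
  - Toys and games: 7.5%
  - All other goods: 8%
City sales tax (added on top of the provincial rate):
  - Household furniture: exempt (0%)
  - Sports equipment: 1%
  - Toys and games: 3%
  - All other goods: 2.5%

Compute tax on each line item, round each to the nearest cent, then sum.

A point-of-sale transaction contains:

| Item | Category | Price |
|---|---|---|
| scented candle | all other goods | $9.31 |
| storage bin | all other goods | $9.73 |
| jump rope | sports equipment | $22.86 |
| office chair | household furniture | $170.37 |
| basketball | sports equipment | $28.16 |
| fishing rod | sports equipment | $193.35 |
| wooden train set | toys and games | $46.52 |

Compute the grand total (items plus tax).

$515.72

Scented candle $9.31: all other goods → 8% + 2.5% city = 10.5% → $0.98
Storage bin $9.73: all other goods → 8% + 2.5% city = 10.5% → $1.02
Jump rope $22.86: sports equipment → 6.5% + 1% city = 7.5% → $1.71
Office chair $170.37: household furniture → 6% + 0% city = 6% → $10.22
Basketball $28.16: sports equipment → 6.5% + 1% city = 7.5% → $2.11
Fishing rod $193.35: sports equipment → 6.5% + 1% city = 7.5% → $14.50
Wooden train set $46.52: toys and games → 7.5% + 3% city = 10.5% → $4.88
Subtotal = $480.30; tax = $35.42; total due = $515.72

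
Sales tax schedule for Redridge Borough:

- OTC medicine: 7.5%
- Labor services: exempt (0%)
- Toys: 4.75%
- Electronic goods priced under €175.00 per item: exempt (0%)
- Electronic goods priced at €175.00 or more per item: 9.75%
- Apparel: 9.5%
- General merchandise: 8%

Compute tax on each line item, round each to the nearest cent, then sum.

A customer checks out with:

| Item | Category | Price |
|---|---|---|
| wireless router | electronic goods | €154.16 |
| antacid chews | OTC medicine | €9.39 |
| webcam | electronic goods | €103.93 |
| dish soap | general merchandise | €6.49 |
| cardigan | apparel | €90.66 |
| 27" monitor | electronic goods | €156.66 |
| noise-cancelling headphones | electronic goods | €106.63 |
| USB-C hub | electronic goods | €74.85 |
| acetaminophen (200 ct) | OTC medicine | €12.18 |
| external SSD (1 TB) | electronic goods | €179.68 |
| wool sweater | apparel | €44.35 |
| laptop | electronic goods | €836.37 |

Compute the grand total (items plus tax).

Wireless router €154.16: electronic goods, under €175.00 → 0% → €0.00
Antacid chews €9.39: OTC medicine → 7.5% → €0.70
Webcam €103.93: electronic goods, under €175.00 → 0% → €0.00
Dish soap €6.49: general merchandise → 8% → €0.52
Cardigan €90.66: apparel → 9.5% → €8.61
27" monitor €156.66: electronic goods, under €175.00 → 0% → €0.00
Noise-cancelling headphones €106.63: electronic goods, under €175.00 → 0% → €0.00
USB-C hub €74.85: electronic goods, under €175.00 → 0% → €0.00
Acetaminophen (200 ct) €12.18: OTC medicine → 7.5% → €0.91
External SSD (1 TB) €179.68: electronic goods, €175.00 or more → 9.75% → €17.52
Wool sweater €44.35: apparel → 9.5% → €4.21
Laptop €836.37: electronic goods, €175.00 or more → 9.75% → €81.55
Subtotal = €1775.35; tax = €114.02; total due = €1889.37

€1889.37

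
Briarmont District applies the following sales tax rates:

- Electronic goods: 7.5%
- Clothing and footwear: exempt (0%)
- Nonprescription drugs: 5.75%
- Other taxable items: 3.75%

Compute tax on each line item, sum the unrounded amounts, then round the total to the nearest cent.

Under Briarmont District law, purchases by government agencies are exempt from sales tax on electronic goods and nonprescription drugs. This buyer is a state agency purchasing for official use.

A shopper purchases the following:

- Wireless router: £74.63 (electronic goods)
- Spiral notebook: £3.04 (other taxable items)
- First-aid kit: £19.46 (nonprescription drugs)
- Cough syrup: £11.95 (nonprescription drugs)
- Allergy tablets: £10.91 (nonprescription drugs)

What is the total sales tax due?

£0.11

Wireless router £74.63: electronic goods, buyer-exempt → 0% → £0.00
Spiral notebook £3.04: other taxable items → 3.75% → £0.114
First-aid kit £19.46: nonprescription drugs, buyer-exempt → 0% → £0.00
Cough syrup £11.95: nonprescription drugs, buyer-exempt → 0% → £0.00
Allergy tablets £10.91: nonprescription drugs, buyer-exempt → 0% → £0.00
Unrounded tax sum = £0.114 → £0.11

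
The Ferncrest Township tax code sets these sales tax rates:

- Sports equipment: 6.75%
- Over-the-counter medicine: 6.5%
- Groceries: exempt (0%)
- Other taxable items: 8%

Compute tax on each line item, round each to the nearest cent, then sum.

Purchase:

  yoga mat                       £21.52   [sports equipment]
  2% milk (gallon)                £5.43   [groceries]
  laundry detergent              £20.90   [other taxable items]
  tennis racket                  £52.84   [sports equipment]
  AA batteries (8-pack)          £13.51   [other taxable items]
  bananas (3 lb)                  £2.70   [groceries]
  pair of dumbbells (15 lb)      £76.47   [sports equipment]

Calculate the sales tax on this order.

£12.93

Yoga mat £21.52: sports equipment → 6.75% → £1.45
2% milk (gallon) £5.43: groceries → 0% → £0.00
Laundry detergent £20.90: other taxable items → 8% → £1.67
Tennis racket £52.84: sports equipment → 6.75% → £3.57
AA batteries (8-pack) £13.51: other taxable items → 8% → £1.08
Bananas (3 lb) £2.70: groceries → 0% → £0.00
Pair of dumbbells (15 lb) £76.47: sports equipment → 6.75% → £5.16
Total tax = £1.45 + £1.67 + £3.57 + £1.08 + £5.16 = £12.93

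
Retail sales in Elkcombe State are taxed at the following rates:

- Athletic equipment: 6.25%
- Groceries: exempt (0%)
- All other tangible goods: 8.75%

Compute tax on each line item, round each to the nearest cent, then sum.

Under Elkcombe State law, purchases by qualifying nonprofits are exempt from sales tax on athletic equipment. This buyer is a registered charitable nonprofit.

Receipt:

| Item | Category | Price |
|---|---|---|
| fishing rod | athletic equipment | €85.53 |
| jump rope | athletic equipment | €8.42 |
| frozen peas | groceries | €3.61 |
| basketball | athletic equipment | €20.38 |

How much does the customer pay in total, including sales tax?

Fishing rod €85.53: athletic equipment, buyer-exempt → 0% → €0.00
Jump rope €8.42: athletic equipment, buyer-exempt → 0% → €0.00
Frozen peas €3.61: groceries → 0% → €0.00
Basketball €20.38: athletic equipment, buyer-exempt → 0% → €0.00
Subtotal = €117.94; tax = €0.00; total due = €117.94

€117.94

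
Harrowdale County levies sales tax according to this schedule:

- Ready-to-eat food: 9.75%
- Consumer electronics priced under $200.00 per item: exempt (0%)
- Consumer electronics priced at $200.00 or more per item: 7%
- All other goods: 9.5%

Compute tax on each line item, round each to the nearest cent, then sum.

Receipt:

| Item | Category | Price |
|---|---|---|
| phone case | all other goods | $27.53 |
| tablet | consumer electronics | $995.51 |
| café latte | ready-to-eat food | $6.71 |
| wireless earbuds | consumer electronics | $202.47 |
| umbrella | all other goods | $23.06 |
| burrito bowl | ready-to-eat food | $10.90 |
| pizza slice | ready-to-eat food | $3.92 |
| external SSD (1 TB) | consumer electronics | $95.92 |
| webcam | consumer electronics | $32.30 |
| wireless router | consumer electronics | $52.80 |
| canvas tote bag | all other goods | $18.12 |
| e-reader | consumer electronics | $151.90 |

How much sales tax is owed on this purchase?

Phone case $27.53: all other goods → 9.5% → $2.62
Tablet $995.51: consumer electronics, $200.00 or more → 7% → $69.69
Café latte $6.71: ready-to-eat food → 9.75% → $0.65
Wireless earbuds $202.47: consumer electronics, $200.00 or more → 7% → $14.17
Umbrella $23.06: all other goods → 9.5% → $2.19
Burrito bowl $10.90: ready-to-eat food → 9.75% → $1.06
Pizza slice $3.92: ready-to-eat food → 9.75% → $0.38
External SSD (1 TB) $95.92: consumer electronics, under $200.00 → 0% → $0.00
Webcam $32.30: consumer electronics, under $200.00 → 0% → $0.00
Wireless router $52.80: consumer electronics, under $200.00 → 0% → $0.00
Canvas tote bag $18.12: all other goods → 9.5% → $1.72
E-reader $151.90: consumer electronics, under $200.00 → 0% → $0.00
Total tax = $2.62 + $69.69 + $0.65 + $14.17 + $2.19 + $1.06 + $0.38 + $1.72 = $92.48

$92.48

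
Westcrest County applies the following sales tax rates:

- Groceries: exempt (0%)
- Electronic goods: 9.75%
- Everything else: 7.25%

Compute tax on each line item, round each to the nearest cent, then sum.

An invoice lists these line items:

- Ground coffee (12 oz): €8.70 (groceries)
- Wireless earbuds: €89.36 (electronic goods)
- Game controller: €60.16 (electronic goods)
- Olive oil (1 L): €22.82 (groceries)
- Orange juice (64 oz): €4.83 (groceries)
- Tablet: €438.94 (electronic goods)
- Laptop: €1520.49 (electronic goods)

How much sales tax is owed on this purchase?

Ground coffee (12 oz) €8.70: groceries → 0% → €0.00
Wireless earbuds €89.36: electronic goods → 9.75% → €8.71
Game controller €60.16: electronic goods → 9.75% → €5.87
Olive oil (1 L) €22.82: groceries → 0% → €0.00
Orange juice (64 oz) €4.83: groceries → 0% → €0.00
Tablet €438.94: electronic goods → 9.75% → €42.80
Laptop €1520.49: electronic goods → 9.75% → €148.25
Total tax = €8.71 + €5.87 + €42.80 + €148.25 = €205.63

€205.63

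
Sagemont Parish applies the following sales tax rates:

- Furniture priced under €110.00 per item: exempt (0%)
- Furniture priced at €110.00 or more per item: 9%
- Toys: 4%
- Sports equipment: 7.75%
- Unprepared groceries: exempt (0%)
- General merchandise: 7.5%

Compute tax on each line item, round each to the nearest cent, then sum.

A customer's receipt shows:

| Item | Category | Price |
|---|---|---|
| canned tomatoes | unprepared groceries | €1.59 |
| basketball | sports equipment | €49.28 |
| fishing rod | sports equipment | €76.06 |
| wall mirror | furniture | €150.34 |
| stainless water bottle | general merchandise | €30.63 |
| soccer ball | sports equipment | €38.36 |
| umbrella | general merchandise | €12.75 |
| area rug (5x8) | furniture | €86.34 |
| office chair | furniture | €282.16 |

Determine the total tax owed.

Canned tomatoes €1.59: unprepared groceries → 0% → €0.00
Basketball €49.28: sports equipment → 7.75% → €3.82
Fishing rod €76.06: sports equipment → 7.75% → €5.89
Wall mirror €150.34: furniture, €110.00 or more → 9% → €13.53
Stainless water bottle €30.63: general merchandise → 7.5% → €2.30
Soccer ball €38.36: sports equipment → 7.75% → €2.97
Umbrella €12.75: general merchandise → 7.5% → €0.96
Area rug (5x8) €86.34: furniture, under €110.00 → 0% → €0.00
Office chair €282.16: furniture, €110.00 or more → 9% → €25.39
Total tax = €3.82 + €5.89 + €13.53 + €2.30 + €2.97 + €0.96 + €25.39 = €54.86

€54.86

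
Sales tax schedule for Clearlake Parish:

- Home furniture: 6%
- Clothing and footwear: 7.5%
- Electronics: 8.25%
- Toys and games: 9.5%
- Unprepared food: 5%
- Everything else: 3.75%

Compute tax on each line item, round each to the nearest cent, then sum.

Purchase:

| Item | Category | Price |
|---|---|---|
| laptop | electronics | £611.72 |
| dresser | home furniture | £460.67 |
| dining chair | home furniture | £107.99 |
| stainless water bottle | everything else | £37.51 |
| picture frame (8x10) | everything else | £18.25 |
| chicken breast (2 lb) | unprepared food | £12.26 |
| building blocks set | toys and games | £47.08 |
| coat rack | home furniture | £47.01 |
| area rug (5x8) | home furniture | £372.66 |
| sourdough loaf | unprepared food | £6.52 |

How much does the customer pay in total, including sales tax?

Laptop £611.72: electronics → 8.25% → £50.47
Dresser £460.67: home furniture → 6% → £27.64
Dining chair £107.99: home furniture → 6% → £6.48
Stainless water bottle £37.51: everything else → 3.75% → £1.41
Picture frame (8x10) £18.25: everything else → 3.75% → £0.68
Chicken breast (2 lb) £12.26: unprepared food → 5% → £0.61
Building blocks set £47.08: toys and games → 9.5% → £4.47
Coat rack £47.01: home furniture → 6% → £2.82
Area rug (5x8) £372.66: home furniture → 6% → £22.36
Sourdough loaf £6.52: unprepared food → 5% → £0.33
Subtotal = £1721.67; tax = £117.27; total due = £1838.94

£1838.94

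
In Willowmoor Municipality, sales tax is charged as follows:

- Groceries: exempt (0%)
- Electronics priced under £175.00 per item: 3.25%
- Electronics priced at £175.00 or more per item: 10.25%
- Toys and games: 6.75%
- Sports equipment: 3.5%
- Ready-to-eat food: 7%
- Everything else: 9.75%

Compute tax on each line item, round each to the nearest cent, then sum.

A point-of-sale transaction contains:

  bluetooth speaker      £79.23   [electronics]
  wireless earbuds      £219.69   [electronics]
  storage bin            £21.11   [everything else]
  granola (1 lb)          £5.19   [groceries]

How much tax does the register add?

Bluetooth speaker £79.23: electronics, under £175.00 → 3.25% → £2.57
Wireless earbuds £219.69: electronics, £175.00 or more → 10.25% → £22.52
Storage bin £21.11: everything else → 9.75% → £2.06
Granola (1 lb) £5.19: groceries → 0% → £0.00
Total tax = £2.57 + £22.52 + £2.06 = £27.15

£27.15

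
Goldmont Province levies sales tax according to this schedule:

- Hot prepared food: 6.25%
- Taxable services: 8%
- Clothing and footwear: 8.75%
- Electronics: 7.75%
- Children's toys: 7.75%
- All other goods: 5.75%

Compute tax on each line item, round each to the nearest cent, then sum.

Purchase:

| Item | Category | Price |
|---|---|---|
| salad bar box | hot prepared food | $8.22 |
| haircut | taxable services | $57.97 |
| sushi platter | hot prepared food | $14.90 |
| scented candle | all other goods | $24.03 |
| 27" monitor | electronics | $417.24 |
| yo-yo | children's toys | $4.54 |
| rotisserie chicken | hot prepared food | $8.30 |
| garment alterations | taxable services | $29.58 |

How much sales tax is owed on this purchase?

Salad bar box $8.22: hot prepared food → 6.25% → $0.51
Haircut $57.97: taxable services → 8% → $4.64
Sushi platter $14.90: hot prepared food → 6.25% → $0.93
Scented candle $24.03: all other goods → 5.75% → $1.38
27" monitor $417.24: electronics → 7.75% → $32.34
Yo-yo $4.54: children's toys → 7.75% → $0.35
Rotisserie chicken $8.30: hot prepared food → 6.25% → $0.52
Garment alterations $29.58: taxable services → 8% → $2.37
Total tax = $0.51 + $4.64 + $0.93 + $1.38 + $32.34 + $0.35 + $0.52 + $2.37 = $43.04

$43.04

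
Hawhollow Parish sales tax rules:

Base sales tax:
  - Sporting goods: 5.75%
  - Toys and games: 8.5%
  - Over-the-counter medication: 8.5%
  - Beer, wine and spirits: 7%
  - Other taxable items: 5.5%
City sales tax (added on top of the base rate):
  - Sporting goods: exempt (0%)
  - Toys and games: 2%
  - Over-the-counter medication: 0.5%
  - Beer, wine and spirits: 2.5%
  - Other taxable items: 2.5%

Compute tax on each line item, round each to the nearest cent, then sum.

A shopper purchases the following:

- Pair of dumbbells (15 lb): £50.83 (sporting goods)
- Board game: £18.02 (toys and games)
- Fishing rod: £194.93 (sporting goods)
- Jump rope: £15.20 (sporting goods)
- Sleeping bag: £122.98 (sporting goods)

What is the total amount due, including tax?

Pair of dumbbells (15 lb) £50.83: sporting goods → 5.75% + 0% city = 5.75% → £2.92
Board game £18.02: toys and games → 8.5% + 2% city = 10.5% → £1.89
Fishing rod £194.93: sporting goods → 5.75% + 0% city = 5.75% → £11.21
Jump rope £15.20: sporting goods → 5.75% + 0% city = 5.75% → £0.87
Sleeping bag £122.98: sporting goods → 5.75% + 0% city = 5.75% → £7.07
Subtotal = £401.96; tax = £23.96; total due = £425.92

£425.92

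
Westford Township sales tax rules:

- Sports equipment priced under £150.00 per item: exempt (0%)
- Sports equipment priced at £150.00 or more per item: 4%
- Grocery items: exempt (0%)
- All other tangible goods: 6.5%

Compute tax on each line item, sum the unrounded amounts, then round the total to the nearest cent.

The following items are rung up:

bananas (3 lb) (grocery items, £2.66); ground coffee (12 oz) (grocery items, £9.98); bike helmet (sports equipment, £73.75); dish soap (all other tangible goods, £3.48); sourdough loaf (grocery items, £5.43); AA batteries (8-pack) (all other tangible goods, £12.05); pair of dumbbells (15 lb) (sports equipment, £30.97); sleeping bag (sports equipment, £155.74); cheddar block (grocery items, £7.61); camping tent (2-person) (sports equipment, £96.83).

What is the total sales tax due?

£7.24

Bananas (3 lb) £2.66: grocery items → 0% → £0.00
Ground coffee (12 oz) £9.98: grocery items → 0% → £0.00
Bike helmet £73.75: sports equipment, under £150.00 → 0% → £0.00
Dish soap £3.48: all other tangible goods → 6.5% → £0.2262
Sourdough loaf £5.43: grocery items → 0% → £0.00
AA batteries (8-pack) £12.05: all other tangible goods → 6.5% → £0.78325
Pair of dumbbells (15 lb) £30.97: sports equipment, under £150.00 → 0% → £0.00
Sleeping bag £155.74: sports equipment, £150.00 or more → 4% → £6.2296
Cheddar block £7.61: grocery items → 0% → £0.00
Camping tent (2-person) £96.83: sports equipment, under £150.00 → 0% → £0.00
Unrounded tax sum = £7.23905 → £7.24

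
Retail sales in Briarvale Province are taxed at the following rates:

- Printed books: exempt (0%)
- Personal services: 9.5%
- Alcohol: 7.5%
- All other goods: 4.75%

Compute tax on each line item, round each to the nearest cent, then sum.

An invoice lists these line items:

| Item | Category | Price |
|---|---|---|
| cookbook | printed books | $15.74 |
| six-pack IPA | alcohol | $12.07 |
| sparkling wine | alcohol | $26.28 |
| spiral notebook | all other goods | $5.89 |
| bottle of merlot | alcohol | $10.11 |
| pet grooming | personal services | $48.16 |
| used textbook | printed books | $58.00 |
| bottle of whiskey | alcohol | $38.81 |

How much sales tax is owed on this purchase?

$11.41

Cookbook $15.74: printed books → 0% → $0.00
Six-pack IPA $12.07: alcohol → 7.5% → $0.91
Sparkling wine $26.28: alcohol → 7.5% → $1.97
Spiral notebook $5.89: all other goods → 4.75% → $0.28
Bottle of merlot $10.11: alcohol → 7.5% → $0.76
Pet grooming $48.16: personal services → 9.5% → $4.58
Used textbook $58.00: printed books → 0% → $0.00
Bottle of whiskey $38.81: alcohol → 7.5% → $2.91
Total tax = $0.91 + $1.97 + $0.28 + $0.76 + $4.58 + $2.91 = $11.41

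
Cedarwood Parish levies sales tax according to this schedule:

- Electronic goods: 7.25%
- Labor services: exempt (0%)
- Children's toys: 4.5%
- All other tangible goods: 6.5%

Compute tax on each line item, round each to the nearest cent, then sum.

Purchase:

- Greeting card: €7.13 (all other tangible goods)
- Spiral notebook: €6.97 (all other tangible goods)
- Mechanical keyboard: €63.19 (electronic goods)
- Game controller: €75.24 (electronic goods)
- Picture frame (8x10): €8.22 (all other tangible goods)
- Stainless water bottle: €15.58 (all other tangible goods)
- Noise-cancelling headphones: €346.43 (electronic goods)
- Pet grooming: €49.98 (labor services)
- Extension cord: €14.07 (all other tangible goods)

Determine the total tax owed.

Greeting card €7.13: all other tangible goods → 6.5% → €0.46
Spiral notebook €6.97: all other tangible goods → 6.5% → €0.45
Mechanical keyboard €63.19: electronic goods → 7.25% → €4.58
Game controller €75.24: electronic goods → 7.25% → €5.45
Picture frame (8x10) €8.22: all other tangible goods → 6.5% → €0.53
Stainless water bottle €15.58: all other tangible goods → 6.5% → €1.01
Noise-cancelling headphones €346.43: electronic goods → 7.25% → €25.12
Pet grooming €49.98: labor services → 0% → €0.00
Extension cord €14.07: all other tangible goods → 6.5% → €0.91
Total tax = €0.46 + €0.45 + €4.58 + €5.45 + €0.53 + €1.01 + €25.12 + €0.91 = €38.51

€38.51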